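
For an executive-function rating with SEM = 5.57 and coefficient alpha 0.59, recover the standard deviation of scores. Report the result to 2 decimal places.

8.70

SD = 5.57 / √(1 − 0.59) ≃ 8.699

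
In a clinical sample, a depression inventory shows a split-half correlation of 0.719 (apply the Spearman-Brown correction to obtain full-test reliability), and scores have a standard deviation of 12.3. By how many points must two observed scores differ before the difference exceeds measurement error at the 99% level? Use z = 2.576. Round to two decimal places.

18.12

Full-length reliability (Spearman-Brown) = 2(0.719)/(1+0.719) ≈ 0.8365
SEM = 12.3000 × √(1 − 0.8365) = 12.3000 × √0.1635 ≈ 12.3000 × 0.4043 ≈ 4.9730
SE_diff = √2 × SEM ≈ 7.0329
Smallest detectable difference = 2.576×7.0329 ≈ 18.1168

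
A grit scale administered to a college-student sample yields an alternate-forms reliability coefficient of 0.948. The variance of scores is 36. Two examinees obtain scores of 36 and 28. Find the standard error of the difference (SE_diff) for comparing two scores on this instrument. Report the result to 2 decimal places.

SD = √36 = 6.0000
SEM = 6.0000 * √(1 − 0.9480) = 6.0000 * √0.0520 ≈ 6.0000 * 0.2280 ≈ 1.3682
Standard error of the difference = 1.3682·√2 ≈ 1.9349

1.93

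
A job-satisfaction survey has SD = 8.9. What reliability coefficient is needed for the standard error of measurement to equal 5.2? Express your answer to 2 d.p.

Required reliability = 1 − (SEM/SD)² = 1 − 0.3414 ≃ 0.6586

0.66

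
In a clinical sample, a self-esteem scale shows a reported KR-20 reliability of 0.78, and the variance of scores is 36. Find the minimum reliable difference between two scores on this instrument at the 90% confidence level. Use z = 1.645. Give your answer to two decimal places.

SD = √36 = 6.000
SEM = 6.000 × √(1 − 0.780) = 6.000 × √0.220 ≈ 6.000 × 0.469 ≈ 2.814
SE_diff = SEM × √2 ≈ 2.814 × 1.414 ≈ 3.980
Smallest detectable difference = 1.645×3.980 ≈ 6.547

6.55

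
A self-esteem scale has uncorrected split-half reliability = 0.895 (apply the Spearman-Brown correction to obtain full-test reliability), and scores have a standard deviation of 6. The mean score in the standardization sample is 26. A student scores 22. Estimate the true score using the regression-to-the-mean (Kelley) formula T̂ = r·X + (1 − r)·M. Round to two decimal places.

r_full = 2·0.895 / (1 + 0.895) ≈ 0.9446
Estimated true score = 0.9446·22 + (1 − 0.9446)·26 ≈ 22.2216

22.22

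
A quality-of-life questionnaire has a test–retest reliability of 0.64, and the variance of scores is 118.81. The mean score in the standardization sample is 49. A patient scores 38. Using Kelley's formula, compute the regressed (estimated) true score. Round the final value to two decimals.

T̂ = r·X + (1 − r)·M = 0.6400·38 + 0.3600·49 = 24.3200 + 17.6400 ≈ 41.9600

41.96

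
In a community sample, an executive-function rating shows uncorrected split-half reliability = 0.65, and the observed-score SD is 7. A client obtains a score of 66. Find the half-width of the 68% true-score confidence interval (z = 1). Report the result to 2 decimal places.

r_full = 2·0.65 / (1 + 0.65) ≈ 0.788
SEM = 7.000 × √(1 − 0.788) = 7.000 × √0.212 ≈ 7.000 × 0.461 ≈ 3.224
Margin = 1 × 3.224 ≈ 3.224

3.22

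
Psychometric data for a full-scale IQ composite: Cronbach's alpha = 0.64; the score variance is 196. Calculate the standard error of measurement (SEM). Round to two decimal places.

SD = √196 = 14.000
The standard error of measurement is 14.000·√(1 − 0.640) ≃ 14.000·0.600 ≃ 8.400.

8.40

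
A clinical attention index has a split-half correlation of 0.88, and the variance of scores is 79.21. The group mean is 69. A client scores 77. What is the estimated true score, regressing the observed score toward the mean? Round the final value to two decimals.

r_full = 2·0.88 / (1 + 0.88) ≃ 0.9362
Estimated true score = 0.9362·77 + (1 − 0.9362)·69 ≃ 76.4894

76.49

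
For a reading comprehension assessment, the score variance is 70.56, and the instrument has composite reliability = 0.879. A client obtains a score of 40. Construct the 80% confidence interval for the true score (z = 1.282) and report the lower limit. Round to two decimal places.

SD = √70.56 ≈ 8.400
SEM = 8.400·√(1 − 0.879) ≈ 2.922
1.282 · SEM ≈ 3.746
Lower limit = 40 − 3.746 ≈ 36.254

36.25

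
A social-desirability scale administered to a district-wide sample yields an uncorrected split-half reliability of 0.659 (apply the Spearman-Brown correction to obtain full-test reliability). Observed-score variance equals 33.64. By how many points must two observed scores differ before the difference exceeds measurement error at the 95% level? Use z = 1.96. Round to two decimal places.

SD = √33.64 ≈ 5.8000
Full-length reliability (Spearman-Brown) = 2(0.659)/(1+0.659) ≈ 0.7945
The standard error of measurement is 5.8000*√(1 − 0.7945) ≈ 5.8000*0.4534 ≈ 2.6296.
SE_diff = √2 * SEM ≈ 3.7188
Smallest detectable difference = 1.96*3.7188 ≈ 7.2888

7.29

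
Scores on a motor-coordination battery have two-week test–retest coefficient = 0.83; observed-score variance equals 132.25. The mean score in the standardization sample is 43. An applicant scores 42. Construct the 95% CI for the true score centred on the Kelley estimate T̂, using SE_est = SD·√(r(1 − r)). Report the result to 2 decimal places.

[33.70, 50.64]

SD = √132.25 ≃ 11.500
T̂ = r·X + (1 − r)·M = 0.830*42 + 0.170*43 = 34.860 + 7.310 ≃ 42.170
SE_est = SD * √(r(1 − r)) = 11.500 * √0.141 ≃ 11.500 * 0.376 ≃ 4.320
CI = 42.170 ± 1.96 * 4.320 → [33.703, 50.637]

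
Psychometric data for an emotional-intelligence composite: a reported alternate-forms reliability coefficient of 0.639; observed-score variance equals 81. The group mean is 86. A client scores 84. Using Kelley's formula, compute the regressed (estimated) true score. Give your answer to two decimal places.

84.72

T̂ = r·X + (1 − r)·M = 0.6390*84 + 0.3610*86 = 53.6760 + 31.0460 ≈ 84.7220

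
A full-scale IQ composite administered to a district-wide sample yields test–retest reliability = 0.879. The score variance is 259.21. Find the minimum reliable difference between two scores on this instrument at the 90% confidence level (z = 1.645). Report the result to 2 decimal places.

13.03

SD = √259.21 = 16.100
SEM = 16.100×√(1 − 0.879) ≈ 5.600
Standard error of the difference = 5.600·√2 ≈ 7.920
Smallest detectable difference = 1.645×7.920 ≈ 13.029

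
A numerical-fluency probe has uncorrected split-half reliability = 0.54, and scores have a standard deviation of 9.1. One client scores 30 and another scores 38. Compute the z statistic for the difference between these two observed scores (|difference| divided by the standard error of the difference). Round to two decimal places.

Full-length reliability (Spearman-Brown) = 2(0.54)/(1+0.54) ≈ 0.7013
SEM = 9.1000 × √(1 − 0.7013) = 9.1000 × √0.2987 ≈ 9.1000 × 0.5465 ≈ 4.9735
Standard error of the difference = 4.9735·√2 ≈ 7.0336
z = 8 / 7.0336 ≈ 1.1374

1.14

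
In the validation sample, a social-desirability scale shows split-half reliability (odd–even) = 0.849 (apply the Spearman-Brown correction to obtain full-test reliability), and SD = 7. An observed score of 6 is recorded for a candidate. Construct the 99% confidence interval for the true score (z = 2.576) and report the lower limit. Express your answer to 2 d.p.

Full-length reliability (Spearman-Brown) = 2(0.849)/(1+0.849) ≈ 0.9183
SEM = 7.0000×√(1 − 0.9183) ≈ 2.0004
Half-width = 2.576×2.0004 ≈ 5.1530
Lower limit = 6 − 5.1530 ≈ 0.8470

0.85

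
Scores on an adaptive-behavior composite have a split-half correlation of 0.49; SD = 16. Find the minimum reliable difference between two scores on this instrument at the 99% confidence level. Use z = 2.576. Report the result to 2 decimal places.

Full-length reliability (Spearman-Brown) = 2(0.49)/(1+0.49) ≈ 0.6577
SEM = 16.0000·√(1 − 0.6577) ≈ 9.3608
Standard error of the difference = 9.3608·√2 ≈ 13.2381
Smallest detectable difference = 2.576·13.2381 ≈ 34.1014

34.10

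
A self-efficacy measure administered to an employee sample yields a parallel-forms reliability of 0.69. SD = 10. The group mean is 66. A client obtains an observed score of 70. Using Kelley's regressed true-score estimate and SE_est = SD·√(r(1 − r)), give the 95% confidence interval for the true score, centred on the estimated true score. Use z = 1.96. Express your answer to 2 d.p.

T̂ = r·X + (1 − r)·M = 0.6900*70 + 0.3100*66 = 48.3000 + 20.4600 ≈ 68.7600
SE_est = SD * √(r(1 − r)) = 10.0000 * √0.2139 ≈ 10.0000 * 0.4625 ≈ 4.6249
95% CI: 68.7600 ± 9.0649 ≈ (59.6951, 77.8249)

[59.70, 77.82]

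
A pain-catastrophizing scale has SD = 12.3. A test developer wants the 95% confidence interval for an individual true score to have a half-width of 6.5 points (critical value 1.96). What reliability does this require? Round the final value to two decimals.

SEM needed = half-width / z = 6.5/1.96 ≃ 3.316
r = 1 − (3.316/12.3)² ≃ 1 − 0.073 ≃ 0.927

0.93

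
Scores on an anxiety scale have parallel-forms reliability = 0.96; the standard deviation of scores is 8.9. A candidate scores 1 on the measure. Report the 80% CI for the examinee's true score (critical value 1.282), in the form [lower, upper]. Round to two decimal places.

[-1.28, 3.28]

The standard error of measurement is 8.900·√(1 − 0.960) ≈ 8.900·0.200 ≈ 1.780.
1.282 · SEM ≈ 2.282
80% CI: 1 ± 2.282 = [-1.282, 3.282]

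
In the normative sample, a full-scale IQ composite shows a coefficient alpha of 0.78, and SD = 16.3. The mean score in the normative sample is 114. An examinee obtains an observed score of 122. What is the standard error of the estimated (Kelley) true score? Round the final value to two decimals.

SE_est = SD * √(r(1 − r)) = 16.3000 * √0.1716 ≈ 16.3000 * 0.4142 ≈ 6.7522

6.75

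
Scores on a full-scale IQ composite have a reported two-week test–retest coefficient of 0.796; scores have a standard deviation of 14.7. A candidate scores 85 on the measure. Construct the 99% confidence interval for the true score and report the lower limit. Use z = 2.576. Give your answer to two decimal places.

67.90

The standard error of measurement is 14.70000×√(1 − 0.79600) ≈ 14.70000×0.45166 ≈ 6.63945.
Margin = 2.576 × 6.63945 ≈ 17.10324
Lower bound: 85 − 17.10324 = 67.89676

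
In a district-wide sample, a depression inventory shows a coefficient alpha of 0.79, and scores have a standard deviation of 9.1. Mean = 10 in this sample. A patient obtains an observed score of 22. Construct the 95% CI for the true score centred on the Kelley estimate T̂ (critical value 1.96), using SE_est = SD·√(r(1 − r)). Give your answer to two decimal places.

Estimated true score = 0.7900×22 + (1 − 0.7900)×10 ≈ 19.4800
SE_est = 9.1000·√[r(1 − r)] ≈ 3.7065
95% CI: 19.4800 ± 7.2647 ≈ (12.2153, 26.7447)

[12.22, 26.74]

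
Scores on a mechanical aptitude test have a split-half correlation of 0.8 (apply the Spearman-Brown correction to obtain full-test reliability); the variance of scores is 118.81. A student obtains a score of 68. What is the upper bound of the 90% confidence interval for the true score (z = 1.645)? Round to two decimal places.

73.98

σ = 118.81^(1/2) = 10.900
Spearman-Brown: r = 2(0.8) / (1 + 0.8) = 1.600 / 1.800 ≈ 0.889
SEM = 10.900·√(1 − 0.889) ≈ 3.633
Half-width = 1.645·3.633 ≈ 5.977
Upper limit = 68 + 5.977 ≈ 73.977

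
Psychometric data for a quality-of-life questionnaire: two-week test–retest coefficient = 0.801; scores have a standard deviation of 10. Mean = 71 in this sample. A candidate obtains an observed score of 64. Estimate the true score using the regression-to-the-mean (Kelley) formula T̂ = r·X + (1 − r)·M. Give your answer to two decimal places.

T̂ = r·X + (1 − r)·M = 0.8010·64 + 0.1990·71 = 51.2640 + 14.1290 ≈ 65.3930

65.39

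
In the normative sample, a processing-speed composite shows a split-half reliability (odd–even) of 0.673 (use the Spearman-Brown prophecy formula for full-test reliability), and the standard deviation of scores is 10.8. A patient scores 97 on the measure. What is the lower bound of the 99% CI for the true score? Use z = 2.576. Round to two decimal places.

84.70

r_full = 2·0.673 / (1 + 0.673) ≈ 0.805
SEM = 10.800 * √(1 − 0.805) = 10.800 * √0.195 ≈ 10.800 * 0.442 ≈ 4.775
Margin = 2.576 * 4.775 ≈ 12.300
Lower limit = 97 − 12.300 ≈ 84.700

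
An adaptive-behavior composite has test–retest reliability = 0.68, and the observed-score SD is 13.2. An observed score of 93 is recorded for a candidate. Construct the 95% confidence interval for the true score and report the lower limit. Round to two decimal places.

The standard error of measurement is 13.20000*√(1 − 0.68000) ≈ 13.20000*0.56569 ≈ 7.46705.
1.96 * SEM ≈ 14.63541
Lower bound: 93 − 14.63541 = 78.36459

78.36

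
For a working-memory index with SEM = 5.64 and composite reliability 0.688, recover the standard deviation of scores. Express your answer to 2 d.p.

SD = 5.64 / √(1 − 0.688) ≈ 10.0972

10.10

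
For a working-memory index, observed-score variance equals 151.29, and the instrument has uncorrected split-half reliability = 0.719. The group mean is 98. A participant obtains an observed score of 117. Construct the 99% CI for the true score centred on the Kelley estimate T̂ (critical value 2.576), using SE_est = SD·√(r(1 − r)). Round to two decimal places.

[102.18, 125.61]

SD = √151.29 = 12.3000
Full-length reliability (Spearman-Brown) = 2(0.719)/(1+0.719) ≈ 0.8365
Estimated true score = 0.8365*117 + (1 − 0.8365)*98 ≈ 113.8941
SE_est = 12.3000*√(0.8365*0.1635) ≈ 4.5484
99% CI: 113.8941 ± 11.7168 ≈ (102.1774, 125.6109)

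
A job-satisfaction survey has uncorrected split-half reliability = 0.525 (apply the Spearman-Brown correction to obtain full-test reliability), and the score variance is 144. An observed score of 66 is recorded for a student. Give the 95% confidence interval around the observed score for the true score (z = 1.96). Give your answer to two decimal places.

σ = 144^(1/2) = 12.0000
Full-length reliability (Spearman-Brown) = 2(0.525)/(1+0.525) ≈ 0.6885
SEM = 12.0000 * √(1 − 0.6885) = 12.0000 * √0.3115 ≈ 12.0000 * 0.5581 ≈ 6.6972
1.96 * SEM ≈ 13.1265
Interval: (52.8735, 79.1265)

[52.87, 79.13]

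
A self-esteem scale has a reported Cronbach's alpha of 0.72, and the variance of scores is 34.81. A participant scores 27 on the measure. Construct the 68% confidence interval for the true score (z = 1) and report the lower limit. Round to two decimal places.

23.88

SD = √34.81 ≃ 5.900
SEM = 5.900 · √(1 − 0.720) = 5.900 · √0.280 ≃ 5.900 · 0.529 ≃ 3.122
Margin = 1 · 3.122 ≃ 3.122
Lower limit = 27 − 3.122 ≃ 23.878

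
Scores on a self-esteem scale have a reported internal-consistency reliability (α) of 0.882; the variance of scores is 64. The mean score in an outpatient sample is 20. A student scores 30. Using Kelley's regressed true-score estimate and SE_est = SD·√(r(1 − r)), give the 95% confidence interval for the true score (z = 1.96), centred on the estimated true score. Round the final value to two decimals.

SD = √64 = 8.0000
T̂ = 0.8820(30) + 0.1180(20) ≃ 28.8200
SE_est = 8.0000·√[r(1 − r)] ≃ 2.5809
CI = 28.8200 ± 1.96 × 2.5809 → [23.7615, 33.8785]

[23.76, 33.88]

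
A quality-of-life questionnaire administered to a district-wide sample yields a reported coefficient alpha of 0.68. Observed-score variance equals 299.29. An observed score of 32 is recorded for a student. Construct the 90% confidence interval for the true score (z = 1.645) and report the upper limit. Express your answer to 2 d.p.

48.10

SD = √299.29 = 17.30000
SEM = 17.30000 · √(1 − 0.68000) = 17.30000 · √0.32000 ≈ 17.30000 · 0.56569 ≈ 9.78636
Margin = 1.645 · 9.78636 ≈ 16.09856
Upper bound: 32 + 16.09856 = 48.09856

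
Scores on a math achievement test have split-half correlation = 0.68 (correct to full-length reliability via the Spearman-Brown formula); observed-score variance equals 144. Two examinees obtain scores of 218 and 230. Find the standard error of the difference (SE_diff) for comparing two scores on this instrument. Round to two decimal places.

SD = √144 ≈ 12.000
Spearman-Brown: r = 2(0.68) / (1 + 0.68) = 1.360 / 1.680 ≈ 0.810
SEM = 12.000*√(1 − 0.810) ≈ 5.237
SE_diff = SEM * √2 ≈ 5.237 * 1.414 ≈ 7.407

7.41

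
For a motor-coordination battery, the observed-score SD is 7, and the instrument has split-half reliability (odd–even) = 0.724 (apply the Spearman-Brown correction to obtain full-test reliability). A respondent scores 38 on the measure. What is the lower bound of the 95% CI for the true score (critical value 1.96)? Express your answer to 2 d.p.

32.51

Full-length reliability (Spearman-Brown) = 2(0.724)/(1+0.724) ≈ 0.83991
SEM = 7.00000 × √(1 − 0.83991) = 7.00000 × √0.16009 ≈ 7.00000 × 0.40012 ≈ 2.80081
Margin = 1.96 × 2.80081 ≈ 5.48959
Lower limit = 38 − 5.48959 ≈ 32.51041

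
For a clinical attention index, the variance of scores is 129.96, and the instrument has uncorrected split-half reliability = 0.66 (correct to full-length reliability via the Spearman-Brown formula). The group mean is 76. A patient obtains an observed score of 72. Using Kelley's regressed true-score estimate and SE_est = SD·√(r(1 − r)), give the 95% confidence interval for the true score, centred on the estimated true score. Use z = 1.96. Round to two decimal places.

[63.80, 81.84]

SD = √129.96 = 11.4000
Full-length reliability (Spearman-Brown) = 2(0.66)/(1+0.66) ≈ 0.7952
T̂ = 0.7952(72) + 0.2048(76) ≈ 72.8193
SE_est = 11.4000×√(0.7952×0.2048) ≈ 4.6007
95% CI: 72.8193 ± 9.0174 ≈ (63.8019, 81.8366)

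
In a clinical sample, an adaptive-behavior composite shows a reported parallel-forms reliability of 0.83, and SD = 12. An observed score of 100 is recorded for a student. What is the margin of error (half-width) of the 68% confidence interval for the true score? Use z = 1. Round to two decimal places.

SEM = 12.0000 × √(1 − 0.8300) = 12.0000 × √0.1700 ≈ 12.0000 × 0.4123 ≈ 4.9477
1 × SEM ≈ 4.9477

4.95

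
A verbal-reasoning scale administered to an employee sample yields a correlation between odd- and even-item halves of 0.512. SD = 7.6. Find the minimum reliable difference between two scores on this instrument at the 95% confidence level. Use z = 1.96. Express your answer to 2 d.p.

11.97

Spearman-Brown: r = 2(0.512) / (1 + 0.512) = 1.02400 / 1.51200 ≈ 0.67725
SEM = 7.60000×√(1 − 0.67725) ≈ 4.31765
SE_diff = √2 × SEM ≈ 6.10608
Smallest detectable difference = 1.96×6.10608 ≈ 11.96792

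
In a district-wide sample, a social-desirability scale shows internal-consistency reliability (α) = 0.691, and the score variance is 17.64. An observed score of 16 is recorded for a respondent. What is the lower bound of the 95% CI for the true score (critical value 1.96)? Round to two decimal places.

SD = √17.64 ≈ 4.200
The standard error of measurement is 4.200*√(1 − 0.691) ≈ 4.200*0.556 ≈ 2.335.
Half-width = 1.96*2.335 ≈ 4.576
Lower bound: 16 − 4.576 = 11.424

11.42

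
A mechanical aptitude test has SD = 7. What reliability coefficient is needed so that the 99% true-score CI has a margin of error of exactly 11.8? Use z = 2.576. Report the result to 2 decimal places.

0.57

SEM needed = half-width / z = 11.8/2.576 ≈ 4.5807
Required reliability = 1 − (SEM/SD)² = 1 − 0.4282 ≈ 0.5718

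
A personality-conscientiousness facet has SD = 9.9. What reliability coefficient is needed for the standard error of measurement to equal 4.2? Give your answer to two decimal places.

0.82

r = 1 − (SEM / SD)² = 1 − (4.200 / 9.9)² ≈ 1 − 0.180 ≈ 0.820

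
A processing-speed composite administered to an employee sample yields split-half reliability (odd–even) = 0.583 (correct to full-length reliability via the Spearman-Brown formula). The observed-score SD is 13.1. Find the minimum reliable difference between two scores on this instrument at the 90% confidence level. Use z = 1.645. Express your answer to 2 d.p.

15.64

r_full = 2·0.583 / (1 + 0.583) ≈ 0.7366
SEM = 13.1000 · √(1 − 0.7366) = 13.1000 · √0.2634 ≈ 13.1000 · 0.5132 ≈ 6.7236
SE_diff = √2 · SEM ≈ 9.5085
Minimum reliable difference = 1.645 · SE_diff ≈ 1.645 · 9.5085 ≈ 15.6415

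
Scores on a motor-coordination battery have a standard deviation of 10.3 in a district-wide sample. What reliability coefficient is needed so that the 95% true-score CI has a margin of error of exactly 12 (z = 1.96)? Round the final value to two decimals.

0.65

Required SEM = 12 / 1.96 ≈ 6.122
r = 1 − (6.122/10.3)² ≈ 1 − 0.353 ≈ 0.647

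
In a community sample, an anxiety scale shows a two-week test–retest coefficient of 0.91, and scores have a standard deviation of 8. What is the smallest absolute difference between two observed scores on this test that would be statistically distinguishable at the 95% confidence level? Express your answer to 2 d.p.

6.65

SEM = 8.00000×√(1 − 0.91000) ≈ 2.40000
SE_diff = √2 × SEM ≈ 3.39411
Minimum reliable difference = 1.96 × SE_diff ≈ 1.96 × 3.39411 ≈ 6.65246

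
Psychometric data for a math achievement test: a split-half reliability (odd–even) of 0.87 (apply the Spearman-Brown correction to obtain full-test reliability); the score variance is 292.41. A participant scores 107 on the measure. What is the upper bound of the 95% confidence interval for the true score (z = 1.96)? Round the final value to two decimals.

115.84

σ = 292.41^(1/2) = 17.100
Full-length reliability (Spearman-Brown) = 2(0.87)/(1+0.87) ≈ 0.930
SEM = 17.100 · √(1 − 0.930) = 17.100 · √0.070 ≈ 17.100 · 0.264 ≈ 4.509
Margin = 1.96 · 4.509 ≈ 8.837
Upper bound: 107 + 8.837 = 115.837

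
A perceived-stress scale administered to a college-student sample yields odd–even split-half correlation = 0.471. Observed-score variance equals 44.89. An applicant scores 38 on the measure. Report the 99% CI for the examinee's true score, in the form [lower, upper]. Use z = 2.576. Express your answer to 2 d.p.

[27.65, 48.35]

SD = √44.89 = 6.7000
Spearman-Brown: r = 2(0.471) / (1 + 0.471) = 0.9420 / 1.4710 ≈ 0.6404
The standard error of measurement is 6.7000*√(1 − 0.6404) ≈ 6.7000*0.5997 ≈ 4.0179.
Half-width = 2.576*4.0179 ≈ 10.3500
99% CI: 38 ± 10.3500 = [27.6500, 48.3500]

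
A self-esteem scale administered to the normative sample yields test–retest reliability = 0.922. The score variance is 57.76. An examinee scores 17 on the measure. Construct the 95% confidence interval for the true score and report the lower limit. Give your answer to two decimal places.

12.84

σ = 57.76^(1/2) = 7.600
SEM = 7.600 · √(1 − 0.922) = 7.600 · √0.078 ≃ 7.600 · 0.279 ≃ 2.123
Half-width = 1.96·2.123 ≃ 4.160
Lower bound: 17 − 4.160 = 12.840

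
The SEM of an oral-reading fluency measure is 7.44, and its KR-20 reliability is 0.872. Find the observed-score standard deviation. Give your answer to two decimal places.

20.80

SD = 7.44 / √(1 − 0.872) ≈ 20.795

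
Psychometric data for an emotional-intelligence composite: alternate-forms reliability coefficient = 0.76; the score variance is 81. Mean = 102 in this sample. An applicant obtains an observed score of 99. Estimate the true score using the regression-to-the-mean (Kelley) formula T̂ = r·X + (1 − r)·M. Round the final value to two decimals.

99.72

Estimated true score = 0.7600*99 + (1 − 0.7600)*102 ≈ 99.7200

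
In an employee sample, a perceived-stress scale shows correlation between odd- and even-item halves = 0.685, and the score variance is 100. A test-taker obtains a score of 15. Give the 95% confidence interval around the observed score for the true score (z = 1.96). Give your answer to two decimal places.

SD = √100 = 10.000
Spearman-Brown: r = 2(0.685) / (1 + 0.685) = 1.370 / 1.685 ≈ 0.813
SEM = 10.000 × √(1 − 0.813) = 10.000 × √0.187 ≈ 10.000 × 0.432 ≈ 4.324
Half-width = 1.96×4.324 ≈ 8.474
Interval: (6.526, 23.474)

[6.53, 23.47]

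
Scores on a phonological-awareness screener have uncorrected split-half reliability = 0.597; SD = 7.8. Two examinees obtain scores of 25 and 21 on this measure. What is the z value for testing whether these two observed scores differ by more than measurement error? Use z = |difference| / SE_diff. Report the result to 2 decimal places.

Spearman-Brown: r = 2(0.597) / (1 + 0.597) = 1.19400 / 1.59700 ≈ 0.74765
SEM = 7.80000 × √(1 − 0.74765) = 7.80000 × √0.25235 ≈ 7.80000 × 0.50234 ≈ 3.91827
SE_diff = SEM × √2 ≈ 3.91827 × 1.41421 ≈ 5.54127
z = |25 − 21| / 5.54127 = 4 / 5.54127 ≈ 0.72186

0.72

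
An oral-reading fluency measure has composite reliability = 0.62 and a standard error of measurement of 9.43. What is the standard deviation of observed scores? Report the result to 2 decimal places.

SD = 9.43 / √(1 − 0.62) ≃ 15.297

15.30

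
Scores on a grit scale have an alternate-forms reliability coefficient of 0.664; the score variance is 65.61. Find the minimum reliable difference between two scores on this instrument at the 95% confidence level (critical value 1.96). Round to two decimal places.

SD = √65.61 ≈ 8.1000
SEM = 8.1000*√(1 − 0.6640) ≈ 4.6952
Standard error of the difference = 4.6952·√2 ≈ 6.6400
Smallest detectable difference = 1.96*6.6400 ≈ 13.0144

13.01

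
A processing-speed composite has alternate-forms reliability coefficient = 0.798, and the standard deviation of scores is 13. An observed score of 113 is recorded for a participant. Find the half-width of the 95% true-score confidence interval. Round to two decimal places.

11.45

SEM = 13.0000×√(1 − 0.7980) ≈ 5.8428
Half-width = 1.96×5.8428 ≈ 11.4518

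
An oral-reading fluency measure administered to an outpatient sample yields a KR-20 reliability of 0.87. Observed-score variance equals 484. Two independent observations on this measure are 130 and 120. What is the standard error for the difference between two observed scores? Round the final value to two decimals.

SD = √484 = 22.000
SEM = 22.000 * √(1 − 0.870) = 22.000 * √0.130 ≈ 22.000 * 0.361 ≈ 7.932
Standard error of the difference = 7.932·√2 ≈ 11.218

11.22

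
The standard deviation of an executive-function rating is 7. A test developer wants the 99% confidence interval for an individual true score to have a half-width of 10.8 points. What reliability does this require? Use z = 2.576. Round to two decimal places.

0.64

Required SEM = 10.8 / 2.576 ≈ 4.19255
r = 1 − (SEM / SD)² = 1 − (4.19255 / 7)² ≈ 1 − 0.35872 ≈ 0.64128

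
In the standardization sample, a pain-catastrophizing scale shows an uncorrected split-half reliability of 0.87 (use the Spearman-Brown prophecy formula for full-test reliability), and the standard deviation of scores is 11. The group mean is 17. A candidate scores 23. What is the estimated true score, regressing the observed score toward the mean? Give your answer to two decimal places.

r_full = 2·0.87 / (1 + 0.87) ≈ 0.930
T̂ = r·X + (1 − r)·M = 0.930·23 + 0.070·17 ≈ 21.401 + 1.182 ≈ 22.583

22.58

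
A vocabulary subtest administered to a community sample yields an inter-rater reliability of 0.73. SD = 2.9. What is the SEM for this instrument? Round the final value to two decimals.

SEM = 2.9000 * √(1 − 0.7300) = 2.9000 * √0.2700 ≃ 2.9000 * 0.5196 ≃ 1.5069

1.51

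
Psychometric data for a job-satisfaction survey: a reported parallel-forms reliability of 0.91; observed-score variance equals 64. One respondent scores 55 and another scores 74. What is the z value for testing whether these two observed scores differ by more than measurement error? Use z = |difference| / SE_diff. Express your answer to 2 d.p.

σ = 64^(1/2) = 8.000
SEM = 8.000 * √(1 − 0.910) = 8.000 * √0.090 ≈ 8.000 * 0.300 ≈ 2.400
Standard error of the difference = 2.400·√2 ≈ 3.394
z = |55 − 74| / 3.394 = 19 / 3.394 ≈ 5.598

5.60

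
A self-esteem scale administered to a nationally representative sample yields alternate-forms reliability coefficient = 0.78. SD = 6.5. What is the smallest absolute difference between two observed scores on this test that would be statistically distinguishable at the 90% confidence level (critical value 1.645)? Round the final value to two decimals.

7.09

SEM = 6.500·√(1 − 0.780) ≃ 3.049
SE_diff = SEM · √2 ≃ 3.049 · 1.414 ≃ 4.312
Smallest detectable difference = 1.645·4.312 ≃ 7.093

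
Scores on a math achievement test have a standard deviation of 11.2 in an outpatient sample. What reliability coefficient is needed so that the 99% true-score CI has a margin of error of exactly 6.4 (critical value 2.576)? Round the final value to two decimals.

0.95

Required SEM = 6.4 / 2.576 ≃ 2.484
r = 1 − (SEM / SD)² = 1 − (2.484 / 11.2)² ≃ 1 − 0.049 ≃ 0.951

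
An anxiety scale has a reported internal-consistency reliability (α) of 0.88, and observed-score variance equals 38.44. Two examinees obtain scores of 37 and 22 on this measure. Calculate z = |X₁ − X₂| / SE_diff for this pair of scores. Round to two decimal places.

4.94

SD = √38.44 = 6.2000
SEM = 6.2000·√(1 − 0.8800) ≈ 2.1477
Standard error of the difference = 2.1477·√2 ≈ 3.0374
z = |37 − 22| / 3.0374 = 15 / 3.0374 ≈ 4.9385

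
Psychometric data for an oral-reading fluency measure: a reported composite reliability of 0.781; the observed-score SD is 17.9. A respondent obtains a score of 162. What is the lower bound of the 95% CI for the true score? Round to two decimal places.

The standard error of measurement is 17.9000×√(1 − 0.7810) ≃ 17.9000×0.4680 ≃ 8.3767.
Half-width = 1.96×8.3767 ≃ 16.4184
Lower bound: 162 − 16.4184 = 145.5816

145.58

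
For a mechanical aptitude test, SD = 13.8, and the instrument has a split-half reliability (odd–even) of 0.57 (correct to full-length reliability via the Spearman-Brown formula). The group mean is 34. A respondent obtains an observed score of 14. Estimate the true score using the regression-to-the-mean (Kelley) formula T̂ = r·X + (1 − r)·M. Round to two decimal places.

Spearman-Brown: r = 2(0.57) / (1 + 0.57) = 1.1400 / 1.5700 ≃ 0.7261
Estimated true score = 0.7261×14 + (1 − 0.7261)×34 ≃ 19.4777

19.48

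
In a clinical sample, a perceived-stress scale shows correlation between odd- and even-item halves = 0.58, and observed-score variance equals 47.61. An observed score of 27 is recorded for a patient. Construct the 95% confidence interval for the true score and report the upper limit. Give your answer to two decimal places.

σ = 47.61^(1/2) = 6.9000
Full-length reliability (Spearman-Brown) = 2(0.58)/(1+0.58) ≈ 0.7342
The standard error of measurement is 6.9000*√(1 − 0.7342) ≈ 6.9000*0.5156 ≈ 3.5575.
1.96 * SEM ≈ 6.9727
Upper bound: 27 + 6.9727 = 33.9727

33.97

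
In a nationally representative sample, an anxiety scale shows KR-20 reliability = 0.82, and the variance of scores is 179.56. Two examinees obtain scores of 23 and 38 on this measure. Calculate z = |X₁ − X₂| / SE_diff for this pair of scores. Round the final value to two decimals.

SD = √179.56 = 13.4000
SEM = 13.4000 * √(1 − 0.8200) = 13.4000 * √0.1800 ≈ 13.4000 * 0.4243 ≈ 5.6851
Standard error of the difference = 5.6851·√2 ≈ 8.0400
z = |23 − 38| / 8.0400 = 15 / 8.0400 ≈ 1.8657

1.87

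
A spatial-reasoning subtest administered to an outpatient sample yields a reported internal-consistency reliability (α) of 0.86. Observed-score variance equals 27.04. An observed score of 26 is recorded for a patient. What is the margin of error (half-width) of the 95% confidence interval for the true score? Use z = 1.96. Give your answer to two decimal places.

3.81

SD = √27.04 ≃ 5.20000
SEM = 5.20000 * √(1 − 0.86000) = 5.20000 * √0.14000 ≃ 5.20000 * 0.37417 ≃ 1.94566
Margin = 1.96 * 1.94566 ≃ 3.81350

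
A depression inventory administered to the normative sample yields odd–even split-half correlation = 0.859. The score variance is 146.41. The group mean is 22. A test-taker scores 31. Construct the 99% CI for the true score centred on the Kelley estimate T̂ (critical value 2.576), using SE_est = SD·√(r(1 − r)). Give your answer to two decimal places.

[22.07, 38.57]

SD = √146.41 ≈ 12.100
Full-length reliability (Spearman-Brown) = 2(0.859)/(1+0.859) ≈ 0.924
Estimated true score = 0.924·31 + (1 − 0.924)·22 ≈ 30.317
SE_est = SD · √(r(1 − r)) = 12.100 · √0.070 ≈ 12.100 · 0.265 ≈ 3.204
CI = 30.317 ± 2.576 · 3.204 → [22.065, 38.570]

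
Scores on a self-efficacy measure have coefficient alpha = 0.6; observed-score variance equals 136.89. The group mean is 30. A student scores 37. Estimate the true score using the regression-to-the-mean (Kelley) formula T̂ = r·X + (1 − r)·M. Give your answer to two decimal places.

34.20

T̂ = 0.600(37) + 0.400(30) ≈ 34.200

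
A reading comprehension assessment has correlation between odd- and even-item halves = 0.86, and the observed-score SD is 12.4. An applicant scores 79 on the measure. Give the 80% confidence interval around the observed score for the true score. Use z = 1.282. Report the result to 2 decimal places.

[74.64, 83.36]

Full-length reliability (Spearman-Brown) = 2(0.86)/(1+0.86) ≃ 0.925
SEM = 12.400×√(1 − 0.925) ≃ 3.402
Margin = 1.282 × 3.402 ≃ 4.361
CI = 79 ± 4.361 → [74.639, 83.361]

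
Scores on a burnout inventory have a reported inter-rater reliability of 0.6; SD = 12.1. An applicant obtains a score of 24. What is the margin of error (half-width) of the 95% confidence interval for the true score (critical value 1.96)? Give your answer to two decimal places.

SEM = 12.10000 × √(1 − 0.60000) = 12.10000 × √0.40000 ≈ 12.10000 × 0.63246 ≈ 7.65271
Half-width = 1.96×7.65271 ≈ 14.99932

15.00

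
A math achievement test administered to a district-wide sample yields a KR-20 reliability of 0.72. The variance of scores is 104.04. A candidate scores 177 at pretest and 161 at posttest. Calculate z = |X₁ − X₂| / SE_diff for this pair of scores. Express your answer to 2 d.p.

2.10

σ = 104.04^(1/2) = 10.200
SEM = 10.200 * √(1 − 0.720) = 10.200 * √0.280 ≈ 10.200 * 0.529 ≈ 5.397
SE_diff = SEM * √2 ≈ 5.397 * 1.414 ≈ 7.633
z = 16 / 7.633 ≈ 2.096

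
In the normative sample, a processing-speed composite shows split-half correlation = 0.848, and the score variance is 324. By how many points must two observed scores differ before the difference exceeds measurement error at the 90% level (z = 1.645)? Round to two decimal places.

12.01

SD = √324 = 18.0000
Full-length reliability (Spearman-Brown) = 2(0.848)/(1+0.848) ≈ 0.9177
The standard error of measurement is 18.0000*√(1 − 0.9177) ≈ 18.0000*0.2868 ≈ 5.1623.
SE_diff = √2 * SEM ≈ 7.3006
Smallest detectable difference = 1.645*7.3006 ≈ 12.0095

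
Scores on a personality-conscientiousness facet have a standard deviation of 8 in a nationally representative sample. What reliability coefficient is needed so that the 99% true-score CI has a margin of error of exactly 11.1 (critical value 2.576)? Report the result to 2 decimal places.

0.71

SEM needed = half-width / z = 11.1/2.576 ≈ 4.309
r = 1 − (SEM / SD)² = 1 − (4.309 / 8)² ≈ 1 − 0.290 ≈ 0.710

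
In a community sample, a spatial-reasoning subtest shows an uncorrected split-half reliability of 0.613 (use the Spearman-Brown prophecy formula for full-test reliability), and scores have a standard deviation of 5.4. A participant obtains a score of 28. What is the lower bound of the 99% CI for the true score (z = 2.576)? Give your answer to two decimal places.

21.19

r_full = 2·0.613 / (1 + 0.613) ≈ 0.76007
SEM = 5.40000 * √(1 − 0.76007) = 5.40000 * √0.23993 ≈ 5.40000 * 0.48982 ≈ 2.64504
2.576 * SEM ≈ 6.81362
Lower limit = 28 − 6.81362 ≈ 21.18638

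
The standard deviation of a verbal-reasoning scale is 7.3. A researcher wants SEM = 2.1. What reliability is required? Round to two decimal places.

Required reliability = 1 − (SEM/SD)² = 1 − 0.0828 ≃ 0.9172

0.92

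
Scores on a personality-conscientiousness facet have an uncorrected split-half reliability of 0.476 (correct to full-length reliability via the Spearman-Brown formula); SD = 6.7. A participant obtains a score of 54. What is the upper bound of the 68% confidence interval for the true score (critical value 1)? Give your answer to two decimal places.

57.99

Full-length reliability (Spearman-Brown) = 2(0.476)/(1+0.476) ≃ 0.645
SEM = 6.700·√(1 − 0.645) ≃ 3.992
1 · SEM ≃ 3.992
Upper bound: 54 + 3.992 = 57.992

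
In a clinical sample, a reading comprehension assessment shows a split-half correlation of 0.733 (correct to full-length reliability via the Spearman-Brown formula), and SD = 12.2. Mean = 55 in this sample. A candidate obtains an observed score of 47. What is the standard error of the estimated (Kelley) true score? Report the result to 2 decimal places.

4.40

Full-length reliability (Spearman-Brown) = 2(0.733)/(1+0.733) ≃ 0.8459
SE_est = 12.2000·√[r(1 − r)] ≃ 4.4044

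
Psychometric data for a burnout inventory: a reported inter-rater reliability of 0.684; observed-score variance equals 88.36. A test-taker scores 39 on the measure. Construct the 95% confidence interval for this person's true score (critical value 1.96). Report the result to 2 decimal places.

[28.64, 49.36]

SD = √88.36 ≈ 9.400
SEM = 9.400*√(1 − 0.684) ≈ 5.284
Half-width = 1.96*5.284 ≈ 10.357
95% CI: 39 ± 10.357 = [28.643, 49.357]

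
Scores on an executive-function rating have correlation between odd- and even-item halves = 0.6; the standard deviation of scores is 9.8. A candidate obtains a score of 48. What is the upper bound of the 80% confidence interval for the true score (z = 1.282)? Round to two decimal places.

Spearman-Brown: r = 2(0.6) / (1 + 0.6) = 1.20000 / 1.60000 ≃ 0.75000
SEM = 9.80000 * √(1 − 0.75000) = 9.80000 * √0.25000 ≃ 9.80000 * 0.50000 ≃ 4.90000
Margin = 1.282 * 4.90000 ≃ 6.28180
Upper bound: 48 + 6.28180 = 54.28180

54.28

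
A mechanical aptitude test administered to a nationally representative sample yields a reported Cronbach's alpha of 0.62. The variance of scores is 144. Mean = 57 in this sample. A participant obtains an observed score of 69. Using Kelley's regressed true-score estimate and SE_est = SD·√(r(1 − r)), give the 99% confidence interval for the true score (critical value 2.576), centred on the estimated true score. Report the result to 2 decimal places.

[49.44, 79.44]

SD = √144 ≈ 12.0000
T̂ = r·X + (1 − r)·M = 0.6200*69 + 0.3800*57 = 42.7800 + 21.6600 ≈ 64.4400
SE_est = SD * √(r(1 − r)) = 12.0000 * √0.2356 ≈ 12.0000 * 0.4854 ≈ 5.8246
CI = 64.4400 ± 2.576 * 5.8246 → [49.4357, 79.4443]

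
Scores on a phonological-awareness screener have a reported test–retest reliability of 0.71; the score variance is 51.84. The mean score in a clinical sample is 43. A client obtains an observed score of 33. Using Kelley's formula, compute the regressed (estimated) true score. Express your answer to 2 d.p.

Estimated true score = 0.71000×33 + (1 − 0.71000)×43 ≃ 35.90000

35.90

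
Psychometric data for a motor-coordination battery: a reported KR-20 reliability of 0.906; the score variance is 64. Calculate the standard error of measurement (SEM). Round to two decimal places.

σ = 64^(1/2) = 8.0000
The standard error of measurement is 8.0000·√(1 − 0.9060) ≈ 8.0000·0.3066 ≈ 2.4528.

2.45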